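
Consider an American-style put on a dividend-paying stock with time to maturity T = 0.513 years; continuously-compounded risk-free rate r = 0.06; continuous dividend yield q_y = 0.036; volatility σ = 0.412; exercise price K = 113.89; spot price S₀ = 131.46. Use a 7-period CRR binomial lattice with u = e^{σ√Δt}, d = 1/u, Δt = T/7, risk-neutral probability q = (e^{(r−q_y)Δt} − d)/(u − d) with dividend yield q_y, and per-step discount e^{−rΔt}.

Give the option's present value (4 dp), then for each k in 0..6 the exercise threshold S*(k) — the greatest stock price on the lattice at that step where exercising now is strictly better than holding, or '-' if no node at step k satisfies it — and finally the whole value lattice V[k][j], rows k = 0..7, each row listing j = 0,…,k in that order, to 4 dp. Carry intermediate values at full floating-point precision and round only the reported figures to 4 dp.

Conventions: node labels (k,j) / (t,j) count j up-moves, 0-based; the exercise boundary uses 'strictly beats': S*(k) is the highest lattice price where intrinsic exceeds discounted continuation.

Δt=0.07329  u=1.11799  d=0.89446  q=0.48002  discount=0.99561
step 7 (expiry): payoffs max(K−S,0) = 53.6724 38.6237 19.8142 0.0000 0.0000 0.0000 0.0000 0.0000
step 6: (k=6,j=0): S=67.3228, K−S=46.5672, hold=46.2449 ⇒ V=46.5672 exercise | (k=6,j=1): S=84.1471, K−S=29.7429, hold=29.4649 ⇒ V=29.7429 exercise | (k=6,j=2): S=105.1760, K−S=8.7140, hold=10.2578 ⇒ V=10.2578 continue | (k=6,j=3): S=131.4600, K−S=0.0000, hold=0.0000 ⇒ V=0.0000 continue | (k=6,j=4): S=164.3126, K−S=0.0000, hold=0.0000 ⇒ V=0.0000 continue | (k=6,j=5): S=205.3751, K−S=0.0000, hold=0.0000 ⇒ V=0.0000 continue | (k=6,j=6): S=256.6995, K−S=0.0000, hold=0.0000 ⇒ V=0.0000 continue  boundary S*=84.1471
step 5: (k=5,j=0): S=75.2663, K−S=38.6237, hold=38.3223 ⇒ V=38.6237 exercise | (k=5,j=1): S=94.0758, K−S=19.8142, hold=20.3001 ⇒ V=20.3001 continue | (k=5,j=2): S=117.5859, K−S=0.0000, hold=5.3104 ⇒ V=5.3104 continue | (k=5,j=3): S=146.9712, K−S=0.0000, hold=0.0000 ⇒ V=0.0000 continue | (k=5,j=4): S=183.7001, K−S=0.0000, hold=0.0000 ⇒ V=0.0000 continue | (k=5,j=5): S=229.6077, K−S=0.0000, hold=0.0000 ⇒ V=0.0000 continue  boundary S*=75.2663
step 4: (k=4,j=0): S=84.1471, K−S=29.7429, hold=29.6971 ⇒ V=29.7429 exercise | (k=4,j=1): S=105.1760, K−S=8.7140, hold=13.0473 ⇒ V=13.0473 continue | (k=4,j=2): S=131.4600, K−S=0.0000, hold=2.7492 ⇒ V=2.7492 continue | (k=4,j=3): S=164.3126, K−S=0.0000, hold=0.0000 ⇒ V=0.0000 continue | (k=4,j=4): S=205.3751, K−S=0.0000, hold=0.0000 ⇒ V=0.0000 continue  boundary S*=84.1471
step 3: (k=3,j=0): S=94.0758, K−S=19.8142, hold=21.6333 ⇒ V=21.6333 continue | (k=3,j=1): S=117.5859, K−S=0.0000, hold=8.0684 ⇒ V=8.0684 continue | (k=3,j=2): S=146.9712, K−S=0.0000, hold=1.4233 ⇒ V=1.4233 continue | (k=3,j=3): S=183.7001, K−S=0.0000, hold=0.0000 ⇒ V=0.0000 continue  boundary S*=-
step 2: (k=2,j=0): S=105.1760, K−S=8.7140, hold=15.0555 ⇒ V=15.0555 continue | (k=2,j=1): S=131.4600, K−S=0.0000, hold=4.8572 ⇒ V=4.8572 continue | (k=2,j=2): S=164.3126, K−S=0.0000, hold=0.7368 ⇒ V=0.7368 continue  boundary S*=-
step 1: (k=1,j=0): S=117.5859, K−S=0.0000, hold=10.1155 ⇒ V=10.1155 continue | (k=1,j=1): S=146.9712, K−S=0.0000, hold=2.8667 ⇒ V=2.8667 continue  boundary S*=-
step 0: (k=0,j=0): S=131.4600, K−S=0.0000, hold=6.6068 ⇒ V=6.6068 continue  boundary S*=-

price = 6.6068
boundary = - - - - 84.1471 75.2663 84.1471
tree:
6.6068
10.1155 2.8667
15.0555 4.8572 0.7368
21.6333 8.0684 1.4233 0.0000
29.7429 13.0473 2.7492 0.0000 0.0000
38.6237 20.3001 5.3104 0.0000 0.0000 0.0000
46.5672 29.7429 10.2578 0.0000 0.0000 0.0000 0.0000
53.6724 38.6237 19.8142 0.0000 0.0000 0.0000 0.0000 0.0000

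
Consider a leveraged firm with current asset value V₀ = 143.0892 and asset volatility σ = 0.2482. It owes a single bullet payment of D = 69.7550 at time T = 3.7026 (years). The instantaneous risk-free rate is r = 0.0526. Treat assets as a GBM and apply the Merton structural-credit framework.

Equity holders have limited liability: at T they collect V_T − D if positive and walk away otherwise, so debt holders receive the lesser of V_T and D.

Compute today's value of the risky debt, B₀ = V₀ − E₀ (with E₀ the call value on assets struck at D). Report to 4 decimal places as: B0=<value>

B0=56.9574

Apply the equity-as-call identities (strike 69.7550, horizon 3.7026 years):
d₁ = [ln(V₀/D) + (r + σ²/2)T] / (σ√T)
   = [ln(143.0892/69.7550) + (0.0526 + 0.5·0.2482²)·3.7026] / (0.2482·√3.7026)
   = [0.718479 + 0.308803] / 0.477590 = 2.150971
d₂ = d₁ − σ√T = 2.150971 − 0.477590 = 1.673381
N(d₁) = 0.984261,  N(d₂) = 0.952874,  e^(−rT) = 0.823035
E₀ = V₀·N(d₁) − D·e^(−rT)·N(d₂)
   = 143.0892·0.984261 − 69.7550·0.823035·0.952874 = 86.131839
B₀ = V₀ − E₀ = 143.0892 − 86.131839 = 56.957361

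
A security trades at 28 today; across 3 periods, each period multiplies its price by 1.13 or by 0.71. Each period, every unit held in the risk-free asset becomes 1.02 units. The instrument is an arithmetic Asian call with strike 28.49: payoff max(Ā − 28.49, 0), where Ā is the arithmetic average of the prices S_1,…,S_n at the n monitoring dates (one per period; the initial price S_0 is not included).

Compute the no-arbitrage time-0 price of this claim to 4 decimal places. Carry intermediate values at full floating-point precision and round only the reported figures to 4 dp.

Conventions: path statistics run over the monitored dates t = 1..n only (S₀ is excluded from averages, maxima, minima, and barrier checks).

Risk-neutral up-probability p* = (R−d)/(u−d) = (1.02−0.71)/(1.13−0.71) = 0.7381; the claim prices as the p*-weighted sum of path payoffs discounted by R^3.
Enumerate all 2^3 = 8 price paths (U = up ×1.13, D = down ×0.71); each path with k up-moves has probability p*^k·(1−p*)^(3−k).
DDD: Ā=14.6721, payoff=0.0000, prob=0.017965
UDD: Ā=23.3514, payoff=0.0000, prob=0.050629
DUD: Ā=19.4314, payoff=0.0000, prob=0.050629
UUD: Ā=30.9260, payoff=2.4360, prob=0.142682
DDU: Ā=16.6482, payoff=0.0000, prob=0.050629
UDU: Ā=26.4964, payoff=0.0000, prob=0.142682
DUU: Ā=22.5764, payoff=0.0000, prob=0.142682
UUU: Ā=35.9314, payoff=7.4414, prob=0.402103
Price = Σ prob·payoff / R^3 = 3.339795 / 1.061208 = 3.1472

price = 3.1472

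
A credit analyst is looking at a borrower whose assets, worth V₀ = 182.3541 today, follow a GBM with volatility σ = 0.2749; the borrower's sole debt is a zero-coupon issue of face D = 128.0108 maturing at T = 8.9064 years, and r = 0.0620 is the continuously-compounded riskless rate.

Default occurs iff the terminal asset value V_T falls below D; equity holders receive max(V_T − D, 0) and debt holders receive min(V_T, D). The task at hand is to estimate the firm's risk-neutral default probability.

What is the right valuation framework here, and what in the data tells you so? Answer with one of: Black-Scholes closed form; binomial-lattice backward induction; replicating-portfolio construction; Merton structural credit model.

Key observation: the data describe a firm's assets (V₀ = 182.3541, GBM) and a single zero-coupon debt of face 128.0108, so credit quantities follow from equity-as-call in the structural model.

framework: Merton structural credit model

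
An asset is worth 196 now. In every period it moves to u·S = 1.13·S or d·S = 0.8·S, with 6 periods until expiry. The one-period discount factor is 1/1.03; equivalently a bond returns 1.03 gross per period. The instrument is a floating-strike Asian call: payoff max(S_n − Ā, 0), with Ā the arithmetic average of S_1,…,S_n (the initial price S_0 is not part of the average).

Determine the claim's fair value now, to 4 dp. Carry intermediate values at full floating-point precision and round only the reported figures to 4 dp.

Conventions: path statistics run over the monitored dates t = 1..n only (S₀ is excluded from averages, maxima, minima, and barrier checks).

price = 22.6198

With p* = (R−d)/(u−d) = 0.6970, sum probability × payoff across the paths and divide by R^6.
Enumerate all 2^6 = 64 price paths (U = up ×1.13, D = down ×0.8); each path with k up-moves has probability p*^k·(1−p*)^(6−k).
DDDDDD: Ā=96.4132, payoff=0.0000, prob=0.000774
UDDDDD: Ā=136.1836, payoff=0.0000, prob=0.001781
DUDDDD: Ā=125.4036, payoff=0.0000, prob=0.001781
UUDDDD: Ā=177.1326, payoff=0.0000, prob=0.004096
DDUDDD: Ā=116.7796, payoff=0.0000, prob=0.001781
UDUDDD: Ā=164.9512, payoff=0.0000, prob=0.004096
DUUDDD: Ā=154.1712, payoff=0.0000, prob=0.004096
UUUDDD: Ā=217.7668, payoff=0.0000, prob=0.009421
DDDUDD: Ā=109.8804, payoff=0.0000, prob=0.001781
UDDUDD: Ā=155.2061, payoff=0.0000, prob=0.004096
DUDUDD: Ā=144.4261, payoff=0.0000, prob=0.004096
UUDUDD: Ā=204.0019, payoff=0.0000, prob=0.009421
DDUUDD: Ā=135.8021, payoff=0.0000, prob=0.004096
UDUUDD: Ā=191.8205, payoff=0.0000, prob=0.009421
DUUUDD: Ā=181.0405, payoff=0.0000, prob=0.009421
UUUUDD: Ā=255.7197, payoff=0.0000, prob=0.021668
DDDDUD: Ā=104.3611, payoff=0.0000, prob=0.001781
UDDDUD: Ā=147.4100, payoff=0.0000, prob=0.004096
DUDDUD: Ā=136.6300, payoff=0.0000, prob=0.004096
UUDDUD: Ā=192.9899, payoff=0.0000, prob=0.009421
DDUDUD: Ā=128.0060, payoff=0.0000, prob=0.004096
UDUDUD: Ā=180.8085, payoff=0.0000, prob=0.009421
DUUDUD: Ā=170.0285, payoff=0.0000, prob=0.009421
UUUDUD: Ā=240.1652, payoff=0.0000, prob=0.021668
DDDUUD: Ā=121.1068, payoff=0.0000, prob=0.004096
UDDUUD: Ā=171.0634, payoff=0.0000, prob=0.009421
DUDUUD: Ā=160.2834, payoff=0.0000, prob=0.009421
UUDUUD: Ā=226.4002, payoff=0.0000, prob=0.021668
DDUUUD: Ā=151.6594, payoff=0.0000, prob=0.009421
UDUUUD: Ā=214.2188, payoff=0.0000, prob=0.021668
DUUUUD: Ā=203.4388, payoff=1.0878, prob=0.021668
UUUUUD: Ā=287.3574, payoff=1.5365, prob=0.049837
DDDDDU: Ā=99.9456, payoff=0.0000, prob=0.001781
UDDDDU: Ā=141.1731, payoff=0.0000, prob=0.004096
DUDDDU: Ā=130.3931, payoff=0.0000, prob=0.004096
UUDDDU: Ā=184.1803, payoff=0.0000, prob=0.009421
DDUDDU: Ā=121.7691, payoff=0.0000, prob=0.004096
UDUDDU: Ā=171.9989, payoff=0.0000, prob=0.009421
DUUDDU: Ā=161.2189, payoff=0.0000, prob=0.009421
UUUDDU: Ā=227.7217, payoff=0.0000, prob=0.021668
DDDUDU: Ā=114.8699, payoff=0.0000, prob=0.004096
UDDUDU: Ā=162.2538, payoff=0.0000, prob=0.009421
DUDUDU: Ā=151.4738, payoff=0.0000, prob=0.009421
UUDUDU: Ā=213.9567, payoff=0.0000, prob=0.021668
DDUUDU: Ā=142.8498, payoff=1.9478, prob=0.009421
UDUUDU: Ā=201.7753, payoff=2.7513, prob=0.021668
DUUUDU: Ā=190.9953, payoff=13.5313, prob=0.021668
UUUUDU: Ā=269.7809, payoff=19.1130, prob=0.049837
DDDDUU: Ā=109.3506, payoff=0.0000, prob=0.004096
UDDDUU: Ā=154.4577, payoff=0.0000, prob=0.009421
DUDDUU: Ā=143.6777, payoff=1.1199, prob=0.009421
UUDDUU: Ā=202.9447, payoff=1.5819, prob=0.021668
DDUDUU: Ā=135.0537, payoff=9.7439, prob=0.009421
UDUDUU: Ā=190.7633, payoff=13.7633, prob=0.021668
DUUDUU: Ā=179.9833, payoff=24.5433, prob=0.021668
UUUDUU: Ā=254.2264, payoff=34.6674, prob=0.049837
DDDUUU: Ā=128.1545, payoff=16.6431, prob=0.009421
UDDUUU: Ā=181.0182, payoff=23.5084, prob=0.021668
DUDUUU: Ā=170.2382, payoff=34.2884, prob=0.021668
UUDUUU: Ā=240.4614, payoff=48.4324, prob=0.049837
DDUUUU: Ā=161.6142, payoff=42.9124, prob=0.021668
UDUUUU: Ā=228.2800, payoff=60.6138, prob=0.049837
DUUUUU: Ā=217.5000, payoff=71.3938, prob=0.049837
UUUUUU: Ā=307.2188, payoff=100.8437, prob=0.114626
Price = Σ prob·payoff / R^6 = 27.009252 / 1.194052 = 22.6198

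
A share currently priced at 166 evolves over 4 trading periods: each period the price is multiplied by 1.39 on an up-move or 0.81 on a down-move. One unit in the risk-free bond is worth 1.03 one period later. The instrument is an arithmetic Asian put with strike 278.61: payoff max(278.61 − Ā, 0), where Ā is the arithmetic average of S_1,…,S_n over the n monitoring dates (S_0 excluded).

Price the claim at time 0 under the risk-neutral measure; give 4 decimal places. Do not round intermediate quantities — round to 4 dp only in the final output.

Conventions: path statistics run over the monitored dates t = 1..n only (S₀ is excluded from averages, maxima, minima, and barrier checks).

Under the martingale measure an up-move has probability p* = 0.3793; value the claim as the probability-weighted average of per-path payoffs, discounted 4 periods at R = 1.03.
Enumerate all 2^4 = 16 price paths (U = up ×1.39, D = down ×0.81); each path with k up-moves has probability p*^k·(1−p*)^(4−k).
DDDD: Ā=100.7623, payoff=177.8477, prob=0.148422
UDDD: Ā=172.9132, payoff=105.6968, prob=0.090702
DUDD: Ā=148.8432, payoff=129.7668, prob=0.090702
UUDD: Ā=255.4222, payoff=23.1878, prob=0.055429
DDUD: Ā=129.3465, payoff=149.2635, prob=0.090702
UDUD: Ā=221.9649, payoff=56.6451, prob=0.055429
DUUD: Ā=197.8949, payoff=80.7151, prob=0.055429
UUUD: Ā=339.5974, payoff=0.0000, prob=0.033873
DDDU: Ā=113.5541, payoff=165.0559, prob=0.090702
UDDU: Ā=194.8645, payoff=83.7455, prob=0.055429
DUDU: Ā=170.7945, payoff=107.8155, prob=0.055429
UUDU: Ā=293.0918, payoff=0.0000, prob=0.033873
DDUU: Ā=151.2978, payoff=127.3122, prob=0.055429
UDUU: Ā=259.6345, payoff=18.9755, prob=0.033873
DUUU: Ā=235.5645, payoff=43.0455, prob=0.033873
UUUU: Ā=404.2403, payoff=0.0000, prob=0.020700
Price = Σ prob·payoff / R^4 = 104.937858 / 1.125509 = 93.2359

price = 93.2359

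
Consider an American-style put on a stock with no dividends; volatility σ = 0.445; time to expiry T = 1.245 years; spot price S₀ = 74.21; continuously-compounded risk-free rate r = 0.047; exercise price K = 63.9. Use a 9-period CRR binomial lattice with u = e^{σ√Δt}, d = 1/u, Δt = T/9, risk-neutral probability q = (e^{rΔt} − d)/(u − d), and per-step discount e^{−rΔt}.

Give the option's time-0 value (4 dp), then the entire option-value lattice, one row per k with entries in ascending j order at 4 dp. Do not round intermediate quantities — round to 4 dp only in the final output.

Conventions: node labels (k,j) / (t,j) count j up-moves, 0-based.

params: Δt=0.13833 u=1.17999 d=0.84746 q=0.47833 e^(-rΔt)=0.99352
t_9 payoffs: 47.1682 40.6028 31.4614 18.7329 1.0099 0.0000 0.0000 0.0000 0.0000 0.0000
k=8: node(8,0) S=19.7434 payoff=44.1566 vs cont=43.7424 → 44.1566 [stop]  node(8,1) S=27.4905 payoff=36.4095 vs cont=35.9954 → 36.4095 [stop]  node(8,2) S=38.2774 payoff=25.6226 vs cont=25.2085 → 25.6226 [stop]  node(8,3) S=53.2970 payoff=10.6030 vs cont=10.1889 → 10.6030 [stop]  node(8,4) S=74.2100 payoff=0.0000 vs cont=0.5234 → 0.5234 [wait]  node(8,5) S=103.3290 payoff=0.0000 vs cont=0.0000 → 0.0000 [wait]  node(8,6) S=143.8740 payoff=0.0000 vs cont=0.0000 → 0.0000 [wait]  node(8,7) S=200.3282 payoff=0.0000 vs cont=0.0000 → 0.0000 [wait]  node(8,8) S=278.9344 payoff=0.0000 vs cont=0.0000 → 0.0000 [wait]
k=7: node(7,0) S=23.2972 payoff=40.6028 vs cont=40.1887 → 40.6028 [stop]  node(7,1) S=32.4386 payoff=31.4614 vs cont=31.0472 → 31.4614 [stop]  node(7,2) S=45.1671 payoff=18.7329 vs cont=18.3188 → 18.7329 [stop]  node(7,3) S=62.8901 payoff=1.0099 vs cont=5.7441 → 5.7441 [wait]  node(7,4) S=87.5674 payoff=0.0000 vs cont=0.2713 → 0.2713 [wait]  node(7,5) S=121.9277 payoff=0.0000 vs cont=0.0000 → 0.0000 [wait]  node(7,6) S=169.7705 payoff=0.0000 vs cont=0.0000 → 0.0000 [wait]  node(7,7) S=236.3862 payoff=0.0000 vs cont=0.0000 → 0.0000 [wait]
k=6: node(6,0) S=27.4905 payoff=36.4095 vs cont=35.9954 → 36.4095 [stop]  node(6,1) S=38.2774 payoff=25.6226 vs cont=25.2085 → 25.6226 [stop]  node(6,2) S=53.2970 payoff=10.6030 vs cont=12.4388 → 12.4388 [wait]  node(6,3) S=74.2100 payoff=0.0000 vs cont=3.1060 → 3.1060 [wait]  node(6,4) S=103.3290 payoff=0.0000 vs cont=0.1406 → 0.1406 [wait]  node(6,5) S=143.8740 payoff=0.0000 vs cont=0.0000 → 0.0000 [wait]  node(6,6) S=200.3282 payoff=0.0000 vs cont=0.0000 → 0.0000 [wait]
k=5: node(5,0) S=32.4386 payoff=31.4614 vs cont=31.0472 → 31.4614 [stop]  node(5,1) S=45.1671 payoff=18.7329 vs cont=19.1912 → 19.1912 [wait]  node(5,2) S=62.8901 payoff=1.0099 vs cont=7.9230 → 7.9230 [wait]  node(5,3) S=87.5674 payoff=0.0000 vs cont=1.6766 → 1.6766 [wait]  node(5,4) S=121.9277 payoff=0.0000 vs cont=0.0729 → 0.0729 [wait]  node(5,5) S=169.7705 payoff=0.0000 vs cont=0.0000 → 0.0000 [wait]
k=4: node(4,0) S=38.2774 payoff=25.6226 vs cont=25.4263 → 25.6226 [stop]  node(4,1) S=53.2970 payoff=10.6030 vs cont=13.7118 → 13.7118 [wait]  node(4,2) S=74.2100 payoff=0.0000 vs cont=4.9032 → 4.9032 [wait]  node(4,3) S=103.3290 payoff=0.0000 vs cont=0.9036 → 0.9036 [wait]  node(4,4) S=143.8740 payoff=0.0000 vs cont=0.0378 → 0.0378 [wait]
k=3: node(3,0) S=45.1671 payoff=18.7329 vs cont=19.7961 → 19.7961 [wait]  node(3,1) S=62.8901 payoff=1.0099 vs cont=9.4368 → 9.4368 [wait]  node(3,2) S=87.5674 payoff=0.0000 vs cont=2.9707 → 2.9707 [wait]  node(3,3) S=121.9277 payoff=0.0000 vs cont=0.4863 → 0.4863 [wait]
k=2: node(2,0) S=53.2970 payoff=10.6030 vs cont=14.7447 → 14.7447 [wait]  node(2,1) S=74.2100 payoff=0.0000 vs cont=6.3027 → 6.3027 [wait]  node(2,2) S=103.3290 payoff=0.0000 vs cont=1.7708 → 1.7708 [wait]
k=1: node(1,0) S=62.8901 payoff=1.0099 vs cont=10.6373 → 10.6373 [wait]  node(1,1) S=87.5674 payoff=0.0000 vs cont=4.1081 → 4.1081 [wait]
k=0: node(0,0) S=74.2100 payoff=0.0000 vs cont=7.4655 → 7.4655 [wait]

price = 7.4655
tree:
7.4655
10.6373 4.1081
14.7447 6.3027 1.7708
19.7961 9.4368 2.9707 0.4863
25.6226 13.7118 4.9032 0.9036 0.0378
31.4614 19.1912 7.9230 1.6766 0.0729 0.0000
36.4095 25.6226 12.4388 3.1060 0.1406 0.0000 0.0000
40.6028 31.4614 18.7329 5.7441 0.2713 0.0000 0.0000 0.0000
44.1566 36.4095 25.6226 10.6030 0.5234 0.0000 0.0000 0.0000 0.0000
47.1682 40.6028 31.4614 18.7329 1.0099 0.0000 0.0000 0.0000 0.0000 0.0000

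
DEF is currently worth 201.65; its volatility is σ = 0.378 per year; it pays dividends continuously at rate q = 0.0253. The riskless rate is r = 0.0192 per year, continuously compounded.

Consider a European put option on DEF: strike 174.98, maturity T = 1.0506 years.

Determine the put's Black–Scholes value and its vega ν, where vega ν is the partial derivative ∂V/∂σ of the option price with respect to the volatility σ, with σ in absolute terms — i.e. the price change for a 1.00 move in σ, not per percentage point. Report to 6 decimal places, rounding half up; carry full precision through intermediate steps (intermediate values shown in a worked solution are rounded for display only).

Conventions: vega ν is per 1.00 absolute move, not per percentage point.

σ√T = 0.378·√1.0506 = 0.387445
d₁ = (ln(S/K) + (r−q+σ²/2)T) / (σ√T) = (ln(201.65/174.98) + (0.0192−0.0253+0.378²/2)·1.0506) / 0.387445 = (0.141862 + 0.068648) / 0.387445 = 0.543329
d₂ = d₁ − σ√T = 0.543329 − 0.387445 = 0.155883
e^{−rT} = 0.980031
e^{−qT} = 0.973770
N(−d₁) = 0.293452,  N(−d₂) = 0.438063
Put price V = K·e^{−rT}·N(−d₂) − S·e^{−qT}·N(−d₁) = 75.121485 − 57.622405 = 17.499080
φ(d₁) = (1/√(2π))·e^{−d₁²/2} = 0.344197
ν = S·e^{−qT}·φ(d₁)·√T = 69.275587

price = 17.499080
ν = 69.275587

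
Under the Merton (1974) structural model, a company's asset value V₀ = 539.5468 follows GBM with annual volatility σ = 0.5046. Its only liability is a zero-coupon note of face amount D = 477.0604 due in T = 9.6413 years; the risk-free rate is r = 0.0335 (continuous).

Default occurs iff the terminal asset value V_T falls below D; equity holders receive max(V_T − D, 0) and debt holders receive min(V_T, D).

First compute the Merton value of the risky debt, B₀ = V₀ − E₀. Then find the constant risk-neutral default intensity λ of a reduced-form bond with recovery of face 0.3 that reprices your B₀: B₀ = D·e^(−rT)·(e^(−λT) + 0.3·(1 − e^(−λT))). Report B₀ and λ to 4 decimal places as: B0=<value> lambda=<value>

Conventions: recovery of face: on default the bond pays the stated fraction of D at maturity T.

With assets at 539.5468 and a single debt payment of 477.0604 at 9.6413 years:
d₁ = [ln(V₀/D) + (r + σ²/2)T] / (σ√T)
   = [ln(539.5468/477.0604) + (0.0335 + 0.5·0.5046²)·9.6413] / (0.5046·√9.6413)
   = [0.123086 + 1.550423] / 1.566805 = 1.068103
d₂ = d₁ − σ√T = 1.068103 − 1.566805 = -0.498702
N(d₁) = 0.857263,  N(d₂) = 0.308995,  e^(−rT) = 0.723986
E₀ = V₀·N(d₁) − D·e^(−rT)·N(d₂)
   = 539.5468·0.857263 − 477.0604·0.723986·0.308995 = 355.811432
B₀ = V₀ − E₀ = 539.5468 − 355.811432 = 183.735368
e^(−λT) = (B₀·e^(rT)/D − 0.3)/(1 − 0.3) = (183.7354·1.381243/477.0604 − 0.3)/0.7 = 0.33138974
λ = −ln(0.33138974)/9.6413 = 0.114555

B0=183.7354 lambda=0.1146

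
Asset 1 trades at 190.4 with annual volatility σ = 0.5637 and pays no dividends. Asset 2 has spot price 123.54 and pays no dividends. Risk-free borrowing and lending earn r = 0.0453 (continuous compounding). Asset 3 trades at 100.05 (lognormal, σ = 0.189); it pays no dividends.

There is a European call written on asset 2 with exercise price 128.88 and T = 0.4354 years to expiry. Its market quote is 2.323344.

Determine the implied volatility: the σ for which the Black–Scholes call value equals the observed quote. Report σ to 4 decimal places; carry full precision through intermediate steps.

At σ = 0.1082 the Black–Scholes value reproduces the quote:
σ√T = 0.1082·√0.4354 = 0.071396
d₁ = (ln(S/K) + (r+σ²/2)T) / (σ√T) = (ln(123.54/128.88) + (0.0453+0.1082²/2)·0.4354) / 0.071396 = (-0.042317 + 0.022272) / 0.071396 = -0.280752
d₂ = d₁ − σ√T = -0.280752 − 0.071396 = -0.352148
e^{−rT} = 0.980470
N(d₁) = 0.389450,  N(d₂) = 0.362364
V = S·N(d₁) − K·e^{−rT}·N(d₂) = 48.112689 − 45.789345 = 2.323344 (equal to the quote); since ∂V/∂σ > 0 for all σ, the implied volatility is unique

sigma = 0.1082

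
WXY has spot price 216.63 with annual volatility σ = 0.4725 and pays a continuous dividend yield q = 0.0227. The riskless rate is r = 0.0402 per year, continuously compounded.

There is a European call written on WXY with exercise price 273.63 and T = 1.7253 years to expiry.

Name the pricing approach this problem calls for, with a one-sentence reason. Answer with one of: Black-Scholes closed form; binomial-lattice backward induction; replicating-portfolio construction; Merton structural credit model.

framework: Black-Scholes closed form

Key observation: a European claim on WXY (strike 273.63) — a lognormal (GBM) underlying with constant rate and volatility — has an exact closed-form value; no lattice or capital structure is involved.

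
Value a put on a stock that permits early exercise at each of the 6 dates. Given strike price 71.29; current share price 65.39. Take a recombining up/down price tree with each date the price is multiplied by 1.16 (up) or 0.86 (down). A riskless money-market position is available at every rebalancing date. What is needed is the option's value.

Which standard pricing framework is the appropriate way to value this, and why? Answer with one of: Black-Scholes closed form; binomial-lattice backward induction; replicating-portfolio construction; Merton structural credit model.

Key observation: with exercise allowed before expiry on a discrete up/down model (6 steps from spot 65.39), the strike-71.29 put's value must be rolled back through the tree testing early exercise at each node.

framework: binomial-lattice backward induction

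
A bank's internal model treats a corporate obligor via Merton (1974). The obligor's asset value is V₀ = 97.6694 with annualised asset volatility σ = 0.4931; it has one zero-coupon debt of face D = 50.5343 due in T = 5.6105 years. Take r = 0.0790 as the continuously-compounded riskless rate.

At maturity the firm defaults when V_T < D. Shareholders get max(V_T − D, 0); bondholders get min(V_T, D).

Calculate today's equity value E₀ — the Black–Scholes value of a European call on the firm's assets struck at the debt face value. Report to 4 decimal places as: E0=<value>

With assets at 97.6694 and a single debt payment of 50.5343 at 5.6105 years:
d₁ = [ln(V₀/D) + (r + σ²/2)T] / (σ√T)
   = [ln(97.6694/50.5343) + (0.0790 + 0.5·0.4931²)·5.6105] / (0.4931·√5.6105)
   = [0.658936 + 1.125319] / 1.167981 = 1.527641
d₂ = d₁ − σ√T = 1.527641 − 1.167981 = 0.359660
N(d₁) = 0.936699,  N(d₂) = 0.640449,  e^(−rT) = 0.641960
E₀ = V₀·N(d₁) − D·e^(−rT)·N(d₂)
   = 97.6694·0.936699 − 50.5343·0.641960·0.640449 = 70.710034

E0=70.7100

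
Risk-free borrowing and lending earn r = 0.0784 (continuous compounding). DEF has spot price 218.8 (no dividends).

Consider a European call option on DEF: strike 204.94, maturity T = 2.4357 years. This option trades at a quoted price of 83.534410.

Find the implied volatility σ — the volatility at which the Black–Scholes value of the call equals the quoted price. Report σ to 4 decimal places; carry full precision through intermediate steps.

sigma = 0.4706

At σ = 0.4706 the Black–Scholes value reproduces the quote:
σ√T = 0.4706·√2.4357 = 0.734453
d₁ = (ln(S/K) + (r+σ²/2)T) / (σ√T) = (ln(218.8/204.94) + (0.0784+0.4706²/2)·2.4357) / 0.734453 = (0.065441 + 0.460669) / 0.734453 = 0.716329
d₂ = d₁ − σ√T = 0.716329 − 0.734453 = -0.018123
e^{−rT} = 0.826167
N(d₁) = 0.763106,  N(d₂) = 0.492770
V = S·N(d₁) − K·e^{−rT}·N(d₂) = 166.967597 − 83.433187 = 83.534410 (the quoted price), and the Black–Scholes price is strictly increasing in σ, so σ is unique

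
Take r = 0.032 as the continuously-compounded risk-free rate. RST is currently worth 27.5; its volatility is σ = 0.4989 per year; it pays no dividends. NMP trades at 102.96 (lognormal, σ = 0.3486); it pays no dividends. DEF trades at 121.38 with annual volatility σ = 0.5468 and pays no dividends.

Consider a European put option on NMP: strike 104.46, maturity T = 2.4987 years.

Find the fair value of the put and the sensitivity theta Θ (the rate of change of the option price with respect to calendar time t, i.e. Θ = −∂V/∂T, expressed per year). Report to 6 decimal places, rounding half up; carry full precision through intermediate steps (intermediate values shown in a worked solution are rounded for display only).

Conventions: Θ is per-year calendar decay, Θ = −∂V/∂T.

σ√T = 0.3486·√2.4987 = 0.551042
d₁ = (ln(S/K) + (r+σ²/2)T) / (σ√T) = (ln(102.96/104.46) + (0.032+0.3486²/2)·2.4987) / 0.551042 = (-0.014464 + 0.231782) / 0.551042 = 0.394377
d₂ = d₁ − σ√T = 0.394377 − 0.551042 = -0.156665
e^{−rT} = 0.923155
N(−d₁) = 0.346651,  N(−d₂) = 0.562245
Put price V = K·e^{−rT}·N(−d₂) − S·N(−d₁) = 54.218868 − 35.691221 = 18.527646
φ(d₁) = (1/√(2π))·e^{−d₁²/2} = 0.369094
Θ = −S·φ(d₁)·σ/(2√T) + r·K·e^{−rT}·N(−d₂) = −4.190302 + 1.735004 = -2.455298

price = 18.527646
Θ = -2.455298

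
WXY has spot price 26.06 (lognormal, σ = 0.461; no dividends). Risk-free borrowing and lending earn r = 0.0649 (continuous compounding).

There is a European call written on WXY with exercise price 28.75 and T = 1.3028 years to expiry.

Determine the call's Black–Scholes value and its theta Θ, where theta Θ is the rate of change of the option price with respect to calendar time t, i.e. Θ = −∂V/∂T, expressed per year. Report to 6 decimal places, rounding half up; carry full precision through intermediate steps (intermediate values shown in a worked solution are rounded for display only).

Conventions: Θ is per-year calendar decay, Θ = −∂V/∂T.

σ√T = 0.461·√1.3028 = 0.526187
d₁ = (ln(S/K) + (r+σ²/2)T) / (σ√T) = (ln(26.06/28.75) + (0.0649+0.461²/2)·1.3028) / 0.526187 = (-0.098236 + 0.222988) / 0.526187 = 0.237086
d₂ = d₁ − σ√T = 0.237086 − 0.526187 = -0.289100
e^{−rT} = 0.918924
N(d₁) = 0.593705,  N(d₂) = 0.386252
Call price V = S·N(d₁) − K·e^{−rT}·N(d₂) = 15.471956 − 10.204427 = 5.267528
φ(d₁) = (1/√(2π))·e^{−d₁²/2} = 0.387886
Θ = −S·φ(d₁)·σ/(2√T) − r·K·e^{−rT}·N(d₂) = −2.041318 − 0.662267 = -2.703585

price = 5.267528
Θ = -2.703585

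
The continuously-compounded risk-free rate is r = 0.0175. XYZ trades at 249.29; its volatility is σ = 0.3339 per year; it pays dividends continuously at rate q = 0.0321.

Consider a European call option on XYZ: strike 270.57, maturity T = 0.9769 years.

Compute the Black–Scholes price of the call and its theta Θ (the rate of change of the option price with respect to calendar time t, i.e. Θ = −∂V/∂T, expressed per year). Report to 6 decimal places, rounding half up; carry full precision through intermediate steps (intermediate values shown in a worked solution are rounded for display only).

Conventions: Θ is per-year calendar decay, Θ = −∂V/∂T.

σ√T = 0.3339·√0.9769 = 0.330021
d₁ = (ln(S/K) + (r−q+σ²/2)T) / (σ√T) = (ln(249.29/270.57) + (0.0175−0.0321+0.3339²/2)·0.9769) / 0.330021 = (-0.081914 + 0.040194) / 0.330021 = -0.126416
d₂ = d₁ − σ√T = -0.126416 − 0.330021 = -0.456437
e^{−rT} = 0.983050
e^{−qT} = 0.969128
N(d₁) = 0.449701,  N(d₂) = 0.324038
Call price V = S·e^{−qT}·N(d₁) − K·e^{−rT}·N(d₂) = 108.645149 − 86.188843 = 22.456306
φ(d₁) = (1/√(2π))·e^{−d₁²/2} = 0.395767
Θ = −S·e^{−qT}·φ(d₁)·σ/(2√T) + q·S·e^{−qT}·N(d₁) − r·K·e^{−rT}·N(d₂) = −16.150548 + 3.487509 − 1.508305 = -14.171343

price = 22.456306
Θ = -14.171343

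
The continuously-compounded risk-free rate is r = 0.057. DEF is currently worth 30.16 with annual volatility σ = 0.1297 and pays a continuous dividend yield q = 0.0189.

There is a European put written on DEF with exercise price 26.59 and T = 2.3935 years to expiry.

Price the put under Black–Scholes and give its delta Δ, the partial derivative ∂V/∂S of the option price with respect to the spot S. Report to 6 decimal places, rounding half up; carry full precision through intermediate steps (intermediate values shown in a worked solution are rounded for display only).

σ√T = 0.1297·√2.3935 = 0.200658
d₁ = (ln(S/K) + (r−q+σ²/2)T) / (σ√T) = (ln(30.16/26.59) + (0.057−0.0189+0.1297²/2)·2.3935) / 0.200658 = (0.125981 + 0.111324) / 0.200658 = 1.182636
d₂ = d₁ − σ√T = 1.182636 − 0.200658 = 0.981978
e^{−rT} = 0.872468
e^{−qT} = 0.955771
N(−d₁) = 0.118477,  N(−d₂) = 0.163055
Put price V = K·e^{−rT}·N(−d₂) − S·e^{−qT}·N(−d₁) = 3.782707 − 3.415215 = 0.367493
Δ = −e^{−qT}·N(−d₁) = -0.113237

price = 0.367493
Δ = -0.113237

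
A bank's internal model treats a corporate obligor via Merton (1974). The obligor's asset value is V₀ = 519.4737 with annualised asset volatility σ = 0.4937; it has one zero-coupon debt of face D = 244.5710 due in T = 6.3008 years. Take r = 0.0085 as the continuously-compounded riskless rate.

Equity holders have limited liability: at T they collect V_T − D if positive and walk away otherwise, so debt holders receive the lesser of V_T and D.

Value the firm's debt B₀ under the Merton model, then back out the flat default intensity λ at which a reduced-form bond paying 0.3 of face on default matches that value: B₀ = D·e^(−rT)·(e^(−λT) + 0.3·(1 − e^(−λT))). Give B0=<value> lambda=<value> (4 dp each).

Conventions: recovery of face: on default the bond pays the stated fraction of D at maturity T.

Equity is a call on the firm's assets struck at D = 244.5710:
d₁ = [ln(V₀/D) + (r + σ²/2)T] / (σ√T)
   = [ln(519.4737/244.5710) + (0.0085 + 0.5·0.4937²)·6.3008] / (0.4937·√6.3008)
   = [0.753311 + 0.821434] / 1.239256 = 1.270718
d₂ = d₁ − σ√T = 1.270718 − 1.239256 = 0.031462
N(d₁) = 0.898086,  N(d₂) = 0.512550,  e^(−rT) = 0.947852
E₀ = V₀·N(d₁) − D·e^(−rT)·N(d₂)
   = 519.4737·0.898086 − 244.5710·0.947852·0.512550 = 347.714039
B₀ = V₀ − E₀ = 519.4737 − 347.714039 = 171.759661
e^(−λT) = (B₀·e^(rT)/D − 0.3)/(1 − 0.3) = (171.7597·1.055017/244.5710 − 0.3)/0.7 = 0.62989648
λ = −ln(0.62989648)/6.3008 = 0.073356

B0=171.7597 lambda=0.0734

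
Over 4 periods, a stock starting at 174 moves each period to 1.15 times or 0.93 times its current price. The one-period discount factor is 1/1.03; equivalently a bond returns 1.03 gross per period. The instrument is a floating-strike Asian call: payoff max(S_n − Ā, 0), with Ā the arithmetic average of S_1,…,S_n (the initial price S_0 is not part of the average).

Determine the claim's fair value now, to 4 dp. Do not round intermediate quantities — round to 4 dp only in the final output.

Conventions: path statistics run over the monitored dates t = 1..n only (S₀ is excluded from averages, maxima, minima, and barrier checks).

With p* = (R−d)/(u−d) = 0.4545, sum probability × payoff across the paths and divide by R^4.
Enumerate all 2^4 = 16 price paths (U = up ×1.15, D = down ×0.93); each path with k up-moves has probability p*^k·(1−p*)^(4−k).
DDDD: Ā=145.6079, payoff=0.0000, prob=0.088519
UDDD: Ā=180.0528, payoff=0.0000, prob=0.073765
DUDD: Ā=170.4828, payoff=0.0000, prob=0.073765
UUDD: Ā=210.8121, payoff=0.0000, prob=0.061471
DDUD: Ā=161.5827, payoff=0.0000, prob=0.073765
UDUD: Ā=199.8066, payoff=0.0000, prob=0.061471
DUUD: Ā=190.2366, payoff=8.7899, prob=0.061471
UUUD: Ā=235.2388, payoff=10.8692, prob=0.051226
DDDU: Ā=153.3056, payoff=7.6462, prob=0.073765
UDDU: Ā=189.5715, payoff=9.4550, prob=0.061471
DUDU: Ā=180.0015, payoff=19.0250, prob=0.061471
UUDU: Ā=222.5825, payoff=23.5255, prob=0.051226
DDUU: Ā=171.1014, payoff=27.9251, prob=0.061471
UDUU: Ā=211.5770, payoff=34.5310, prob=0.051226
DUUU: Ā=202.0070, payoff=44.1010, prob=0.051226
UUUU: Ā=249.7936, payoff=54.5335, prob=0.042688
Price = Σ prob·payoff / R^4 = 12.689485 / 1.125509 = 11.2744

price = 11.2744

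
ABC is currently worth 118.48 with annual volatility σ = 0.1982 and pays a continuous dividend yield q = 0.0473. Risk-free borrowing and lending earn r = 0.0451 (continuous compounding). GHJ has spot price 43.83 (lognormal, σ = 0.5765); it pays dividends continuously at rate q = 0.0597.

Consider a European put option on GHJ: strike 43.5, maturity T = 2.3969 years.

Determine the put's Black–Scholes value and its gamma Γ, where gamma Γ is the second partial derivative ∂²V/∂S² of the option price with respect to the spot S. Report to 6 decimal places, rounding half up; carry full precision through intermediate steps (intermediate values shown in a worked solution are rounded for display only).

price = 13.806129
Γ = 0.008107

σ√T = 0.5765·√2.3969 = 0.892533
d₁ = (ln(S/K) + (r−q+σ²/2)T) / (σ√T) = (ln(43.83/43.5) + (0.0451−0.0597+0.5765²/2)·2.3969) / 0.892533 = (0.007558 + 0.363313) / 0.892533 = 0.415526
d₂ = d₁ − σ√T = 0.415526 − 0.892533 = -0.477007
e^{−rT} = 0.897538
e^{−qT} = 0.866672
N(−d₁) = 0.338879,  N(−d₂) = 0.683322
Put price V = K·e^{−rT}·N(−d₂) − S·e^{−qT}·N(−d₁) = 26.678846 − 12.872717 = 13.806129
φ(d₁) = (1/√(2π))·e^{−d₁²/2} = 0.365946
Γ = e^{−qT}·φ(d₁) / (S·σ·√T) = 0.008107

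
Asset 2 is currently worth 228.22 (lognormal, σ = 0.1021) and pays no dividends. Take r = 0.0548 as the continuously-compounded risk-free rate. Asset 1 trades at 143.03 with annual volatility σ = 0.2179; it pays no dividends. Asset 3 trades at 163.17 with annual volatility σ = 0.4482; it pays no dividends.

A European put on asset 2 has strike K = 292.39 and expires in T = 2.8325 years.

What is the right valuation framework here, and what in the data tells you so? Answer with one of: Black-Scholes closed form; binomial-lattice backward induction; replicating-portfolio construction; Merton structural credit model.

framework: Black-Scholes closed form

Key observation: everything needed for the exact continuous-time valuation of the European put on asset 2 (strike 292.39) is given, and no feature rules the closed form out.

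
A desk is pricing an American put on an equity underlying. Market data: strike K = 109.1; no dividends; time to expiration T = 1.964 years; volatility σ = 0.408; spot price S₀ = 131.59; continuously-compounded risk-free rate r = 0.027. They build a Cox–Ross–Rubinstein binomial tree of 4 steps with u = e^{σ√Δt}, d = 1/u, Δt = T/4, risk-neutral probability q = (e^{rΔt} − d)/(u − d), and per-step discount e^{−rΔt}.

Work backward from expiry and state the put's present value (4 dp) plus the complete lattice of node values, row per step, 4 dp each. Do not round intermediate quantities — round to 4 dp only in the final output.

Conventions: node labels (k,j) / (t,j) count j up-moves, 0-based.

price = 15.7926
tree:
15.7926
24.6639 5.5050
37.2126 10.1802 0.0000
53.2864 18.8262 0.0000 0.0000
67.1648 34.8150 0.0000 0.0000 0.0000

Δt=0.49100  u=1.33095  d=0.75134  q=0.45203  discount=0.98683
step 4 (expiry): payoffs max(K−S,0) = 67.1648 34.8150 0.0000 0.0000 0.0000
k=3: (k=3,j=0): S=55.8136, K−S=53.2864, hold=51.8496 ⇒ V=53.2864 exercise | (k=3,j=1): S=98.8694, K−S=10.2306, hold=18.8262 ⇒ V=18.8262 continue | (k=3,j=2): S=175.1394, K−S=0.0000, hold=0.0000 ⇒ V=0.0000 continue | (k=3,j=3): S=310.2458, K−S=0.0000, hold=0.0000 ⇒ V=0.0000 continue
k=2: (k=2,j=0): S=74.2850, K−S=34.8150, hold=37.2126 ⇒ V=37.2126 continue | (k=2,j=1): S=131.5900, K−S=0.0000, hold=10.1802 ⇒ V=10.1802 continue | (k=2,j=2): S=233.1014, K−S=0.0000, hold=0.0000 ⇒ V=0.0000 continue
k=1: (k=1,j=0): S=98.8694, K−S=10.2306, hold=24.6639 ⇒ V=24.6639 continue | (k=1,j=1): S=175.1394, K−S=0.0000, hold=5.5050 ⇒ V=5.5050 continue
k=0: (k=0,j=0): S=131.5900, K−S=0.0000, hold=15.7926 ⇒ V=15.7926 continue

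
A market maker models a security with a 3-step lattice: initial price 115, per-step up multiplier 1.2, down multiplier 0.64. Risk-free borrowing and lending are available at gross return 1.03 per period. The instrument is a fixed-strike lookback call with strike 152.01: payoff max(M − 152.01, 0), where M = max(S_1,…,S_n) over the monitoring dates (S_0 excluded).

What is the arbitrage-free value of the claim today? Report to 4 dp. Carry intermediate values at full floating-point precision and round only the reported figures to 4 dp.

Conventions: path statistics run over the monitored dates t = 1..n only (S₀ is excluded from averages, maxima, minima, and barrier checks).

price = 16.2698

Set p* = 0.6964 (from d < R < u); the path-dependent value is the discounted p*-expectation over all price paths.
Enumerate all 2^3 = 8 price paths (U = up ×1.2, D = down ×0.64); each path with k up-moves has probability p*^k·(1−p*)^(3−k).
DDD: M=73.6000, payoff=0.0000, prob=0.027976
UDD: M=138.0000, payoff=0.0000, prob=0.064180
DUD: M=88.3200, payoff=0.0000, prob=0.064180
UUD: M=165.6000, payoff=13.5900, prob=0.147236
DDU: M=73.6000, payoff=0.0000, prob=0.064180
UDU: M=138.0000, payoff=0.0000, prob=0.147236
DUU: M=105.9840, payoff=0.0000, prob=0.147236
UUU: M=198.7200, payoff=46.7100, prob=0.337777
Price = Σ prob·payoff / R^3 = 17.778489 / 1.092727 = 16.2698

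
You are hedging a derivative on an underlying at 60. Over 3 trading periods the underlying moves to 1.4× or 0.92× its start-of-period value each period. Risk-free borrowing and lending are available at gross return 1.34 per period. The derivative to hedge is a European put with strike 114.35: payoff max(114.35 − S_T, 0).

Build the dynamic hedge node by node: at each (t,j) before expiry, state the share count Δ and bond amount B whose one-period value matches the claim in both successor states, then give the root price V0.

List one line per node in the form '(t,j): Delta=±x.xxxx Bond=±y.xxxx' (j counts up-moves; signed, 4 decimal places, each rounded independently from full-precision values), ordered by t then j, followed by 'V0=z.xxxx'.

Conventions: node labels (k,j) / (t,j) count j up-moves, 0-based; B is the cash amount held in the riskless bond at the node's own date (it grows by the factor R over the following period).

(0,0): Delta=-0.2554 Bond=16.8538
(1,0): Delta=-1.0000 Bond=63.6834
(1,1): Delta=-0.1856 Bond=16.7128
(2,0): Delta=-1.0000 Bond=85.3358
(2,1): Delta=-1.0000 Bond=85.3358
(2,2): Delta=-0.1091 Bond=13.4036
V0=1.5270

Risk-neutral probability p* = (R−d)/(u−d) = (1.34−0.92)/(1.4−0.92) = 0.8750.
At maturity the claim pays: V(3,0)=67.6287, V(3,1)=43.2524, V(3,2)=6.1580, V(3,3)=0.0000
Node (2,0) S=50.7840: V=(p*·43.2524+(1−p*)·67.6287)/1.34=34.5518; Δ=(43.2524−67.6287)/(71.0976−46.7213)=-1.0000; B=V−Δ·S=85.3358
Node (2,1) S=77.2800: V=(p*·6.1580+(1−p*)·43.2524)/1.34=8.0558; Δ=(6.1580−43.2524)/(108.1920−71.0976)=-1.0000; B=V−Δ·S=85.3358
Node (2,2) S=117.6000: V=(p*·0.0000+(1−p*)·6.1580)/1.34=0.5744; Δ=(0.0000−6.1580)/(164.6400−108.1920)=-0.1091; B=V−Δ·S=13.4036
Node (1,0) S=55.2000: V=(p*·8.0558+(1−p*)·34.5518)/1.34=8.4834; Δ=(8.0558−34.5518)/(77.2800−50.7840)=-1.0000; B=V−Δ·S=63.6834
Node (1,1) S=84.0000: V=(p*·0.5744+(1−p*)·8.0558)/1.34=1.1266; Δ=(0.5744−8.0558)/(117.6000−77.2800)=-0.1856; B=V−Δ·S=16.7128
Node (0,0) S=60.0000: V=(p*·1.1266+(1−p*)·8.4834)/1.34=1.5270; Δ=(1.1266−8.4834)/(84.0000−55.2000)=-0.2554; B=V−Δ·S=16.8538
As a check, the time-0 holding Δ(0,0)·S0 + B(0,0) comes to 1.5270 — exactly V0.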